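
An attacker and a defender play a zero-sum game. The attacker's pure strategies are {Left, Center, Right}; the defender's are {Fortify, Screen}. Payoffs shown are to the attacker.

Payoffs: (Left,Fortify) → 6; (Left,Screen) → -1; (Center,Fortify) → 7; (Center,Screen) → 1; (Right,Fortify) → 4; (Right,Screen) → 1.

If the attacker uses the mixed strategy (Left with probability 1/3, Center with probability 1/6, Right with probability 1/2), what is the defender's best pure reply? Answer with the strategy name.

Screen

If the defender plays Fortify, the attacker's expected payoff is (1/3)·6 + (1/6)·7 + (1/2)·4 = 31/6.
If the defender plays Screen, the attacker's expected payoff is (1/3)·(-1) + (1/6)·1 + (1/2)·1 = 1/3.
The defender minimizes the attacker's payoff; the smallest is 1/3, so the best response is Screen.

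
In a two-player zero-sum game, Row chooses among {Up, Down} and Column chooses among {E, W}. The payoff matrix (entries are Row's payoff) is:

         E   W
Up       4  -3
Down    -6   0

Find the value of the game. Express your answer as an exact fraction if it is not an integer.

-18/13

Row minima: Up → -3, Down → -6; maximin = -3.
Column maxima: E → 4, W → 0; minimax = 0.
-3 ≠ 0, so there is no saddle point; optimal play is mixed.
Let Row play Up with probability p. Expected payoff against E: 4p + (-6)(1−p) = 10p − 6; against W: (-3)p + 0(1−p) = −3p.
Setting these equal: 10p − 6 = −3p ⇒ 13p = 6 ⇒ p = 6/13, and the value is (10)·(6/13) − 6 = -18/13.
For Column: with q = P(E), equating Up's and Down's payoffs gives 7q − 3 = −6q ⇒ q = 3/13.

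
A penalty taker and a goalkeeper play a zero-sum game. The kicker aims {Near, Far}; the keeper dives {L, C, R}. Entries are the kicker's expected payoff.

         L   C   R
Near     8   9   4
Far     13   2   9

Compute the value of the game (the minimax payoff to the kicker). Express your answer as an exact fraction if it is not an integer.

Row minima: Near → 4, Far → 2; maximin = 4.
Column maxima: L → 13, C → 9, R → 9; minimax = 9.
4 ≠ 9, so there is no saddle point; optimal play is mixed.
L is strictly dominated by R (it gives the kicker strictly more in every row), so the keeper never plays it.
On the remaining 2×2 (Near, Far vs C, R):
Let the kicker play Near with probability p. Expected payoff against C: 9p + 2(1−p) = 7p + 2; against R: 4p + 9(1−p) = −5p + 9.
Setting these equal: 7p + 2 = −5p + 9 ⇒ 12p = 7 ⇒ p = 7/12, and the value is (7)·(7/12) + 2 = 73/12.
For the keeper: with q = P(C), equating Near's and Far's payoffs gives 5q + 4 = −7q + 9 ⇒ q = 5/12.

73/12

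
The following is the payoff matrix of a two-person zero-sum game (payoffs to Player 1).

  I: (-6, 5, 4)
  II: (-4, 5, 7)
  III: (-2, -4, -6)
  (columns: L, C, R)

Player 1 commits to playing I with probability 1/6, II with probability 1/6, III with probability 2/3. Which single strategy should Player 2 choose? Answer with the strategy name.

L

If Player 2 plays L, Player 1's expected payoff is (1/6)·(-6) + (1/6)·(-4) + (2/3)·(-2) = -3.
If Player 2 plays C, Player 1's expected payoff is (1/6)·5 + (1/6)·5 + (2/3)·(-4) = -1.
If Player 2 plays R, Player 1's expected payoff is (1/6)·4 + (1/6)·7 + (2/3)·(-6) = -13/6.
Player 2 minimizes Player 1's payoff; the smallest is -3, so the best response is L.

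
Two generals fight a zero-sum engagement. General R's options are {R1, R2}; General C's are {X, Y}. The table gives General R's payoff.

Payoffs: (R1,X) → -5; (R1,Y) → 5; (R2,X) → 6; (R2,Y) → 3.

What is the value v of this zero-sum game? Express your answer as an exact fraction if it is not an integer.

Row minima: R1 → -5, R2 → 3; maximin = 3.
Column maxima: X → 6, Y → 5; minimax = 5.
3 ≠ 5, so there is no saddle point; optimal play is mixed.
Let General R play R1 with probability p. Expected payoff against X: (-5)p + 6(1−p) = −11p + 6; against Y: 5p + 3(1−p) = 2p + 3.
Setting these equal: −11p + 6 = 2p + 3 ⇒ −13p = -3 ⇒ p = 3/13, and the value is (-11)·(3/13) + 6 = 45/13.
For General C: with q = P(X), equating R1's and R2's payoffs gives −10q + 5 = 3q + 3 ⇒ q = 2/13.

45/13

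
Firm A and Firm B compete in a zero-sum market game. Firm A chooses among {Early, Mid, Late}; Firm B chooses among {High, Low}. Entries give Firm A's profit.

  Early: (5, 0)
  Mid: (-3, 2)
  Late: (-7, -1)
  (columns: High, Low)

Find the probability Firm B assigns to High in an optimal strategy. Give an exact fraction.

Row minima: Early → 0, Mid → -3, Late → -7; maximin = 0.
Column maxima: High → 5, Low → 2; minimax = 2.
0 ≠ 2, so there is no saddle point; optimal play is mixed.
Late is strictly dominated by Early, so Firm A never plays it.
On the remaining 2×2 (Early, Mid vs High, Low):
Let Firm A play Early with probability p. Expected payoff against High: 5p + (-3)(1−p) = 8p − 3; against Low: 0p + 2(1−p) = −2p + 2.
Setting these equal: 8p − 3 = −2p + 2 ⇒ 10p = 5 ⇒ p = 1/2, and the value is (8)·(1/2) − 3 = 1.
For Firm B: with q = P(High), equating Early's and Mid's payoffs gives 5q = −5q + 2 ⇒ q = 1/5.

1/5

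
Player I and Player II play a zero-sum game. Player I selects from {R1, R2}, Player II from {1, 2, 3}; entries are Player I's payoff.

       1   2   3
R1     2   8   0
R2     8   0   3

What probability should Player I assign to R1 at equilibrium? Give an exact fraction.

3/11

Row minima: R1 → 0, R2 → 0; maximin = 0.
Column maxima: 1 → 8, 2 → 8, 3 → 3; minimax = 3.
0 ≠ 3, so there is no saddle point; optimal play is mixed.
1 is strictly dominated by 3 (it gives Player I strictly more in every row), so Player II never plays it.
On the remaining 2×2 (R1, R2 vs 2, 3):
Let Player I play R1 with probability p. Expected payoff against 2: 8p + 0(1−p) = 8p; against 3: 0p + 3(1−p) = −3p + 3.
Setting these equal: 8p = −3p + 3 ⇒ 11p = 3 ⇒ p = 3/11, and the value is (8)·(3/11) = 24/11.
For Player II: with q = P(2), equating R1's and R2's payoffs gives 8q = −3q + 3 ⇒ q = 3/11.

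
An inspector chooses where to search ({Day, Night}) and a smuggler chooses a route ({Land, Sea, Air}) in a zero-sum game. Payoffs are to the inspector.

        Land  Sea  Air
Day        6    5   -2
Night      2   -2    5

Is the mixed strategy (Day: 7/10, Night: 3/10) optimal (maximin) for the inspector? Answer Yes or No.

Against Land this mix gives (7/10)·6 + (3/10)·2 = 24/5.
Against Sea this mix gives (7/10)·5 + (3/10)·(-2) = 29/10.
Against Air this mix gives (7/10)·(-2) + (3/10)·5 = 1/10.
The smuggler will play Air, holding the inspector to 1/10. Shifting weight toward the row that does better against Air would raise this floor (the equalizing mix achieves 3/2 against both Air and Sea), so the proposed strategy is not optimal.

No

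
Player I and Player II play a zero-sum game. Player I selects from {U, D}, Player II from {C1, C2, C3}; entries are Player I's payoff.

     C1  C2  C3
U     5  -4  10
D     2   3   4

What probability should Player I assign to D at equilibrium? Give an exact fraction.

9/10

Row minima: U → -4, D → 2; maximin = 2.
Column maxima: C1 → 5, C2 → 3, C3 → 10; minimax = 3.
2 ≠ 3, so there is no saddle point; optimal play is mixed.
C3 is strictly dominated by C1 (it gives Player I strictly more in every row), so Player II never plays it.
On the remaining 2×2 (U, D vs C1, C2):
Let Player I play U with probability p. Expected payoff against C1: 5p + 2(1−p) = 3p + 2; against C2: (-4)p + 3(1−p) = −7p + 3.
Setting these equal: 3p + 2 = −7p + 3 ⇒ 10p = 1 ⇒ p = 1/10, and the value is (3)·(1/10) + 2 = 23/10.
For Player II: with q = P(C1), equating U's and D's payoffs gives 9q − 4 = −q + 3 ⇒ q = 7/10.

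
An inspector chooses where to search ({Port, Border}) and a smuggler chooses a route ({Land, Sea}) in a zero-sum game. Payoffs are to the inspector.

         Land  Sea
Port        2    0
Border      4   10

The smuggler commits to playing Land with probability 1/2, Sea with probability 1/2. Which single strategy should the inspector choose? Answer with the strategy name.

Border

Expected payoff of Port: (1/2)·2 + (1/2)·0 = 1.
Expected payoff of Border: (1/2)·4 + (1/2)·10 = 7.
The largest is 7, so the inspector's best response is Border.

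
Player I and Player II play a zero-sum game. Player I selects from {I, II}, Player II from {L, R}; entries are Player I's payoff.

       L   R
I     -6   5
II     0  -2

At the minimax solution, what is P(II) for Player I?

11/13

Row minima: I → -6, II → -2; maximin = -2.
Column maxima: L → 0, R → 5; minimax = 0.
-2 ≠ 0, so there is no saddle point; optimal play is mixed.
Let Player I play I with probability p. Expected payoff against L: (-6)p + 0(1−p) = −6p; against R: 5p + (-2)(1−p) = 7p − 2.
Setting these equal: −6p = 7p − 2 ⇒ −13p = -2 ⇒ p = 2/13, and the value is (-6)·(2/13) = -12/13.
For Player II: with q = P(L), equating I's and II's payoffs gives −11q + 5 = 2q − 2 ⇒ q = 7/13.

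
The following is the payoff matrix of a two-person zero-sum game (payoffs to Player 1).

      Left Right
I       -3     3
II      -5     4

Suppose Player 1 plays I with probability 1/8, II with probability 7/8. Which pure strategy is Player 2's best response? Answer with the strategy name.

If Player 2 plays Left, Player 1's expected payoff is (1/8)·(-3) + (7/8)·(-5) = -19/4.
If Player 2 plays Right, Player 1's expected payoff is (1/8)·3 + (7/8)·4 = 31/8.
Player 2 minimizes Player 1's payoff; the smallest is -19/4, so the best response is Left.

Left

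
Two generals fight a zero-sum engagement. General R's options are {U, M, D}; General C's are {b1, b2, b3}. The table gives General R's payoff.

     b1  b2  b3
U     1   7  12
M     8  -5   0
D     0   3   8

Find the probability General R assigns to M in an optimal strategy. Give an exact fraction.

Row minima: U → 1, M → -5, D → 0; maximin = 1.
Column maxima: b1 → 8, b2 → 7, b3 → 12; minimax = 7.
1 ≠ 7, so there is no saddle point; optimal play is mixed.
D is strictly dominated by U, so General R never plays it.
b3 is strictly dominated by b2 (it gives General R strictly more in every row), so General C never plays it.
On the remaining 2×2 (U, M vs b1, b2):
Let General R play U with probability p. Expected payoff against b1: 1p + 8(1−p) = −7p + 8; against b2: 7p + (-5)(1−p) = 12p − 5.
Setting these equal: −7p + 8 = 12p − 5 ⇒ −19p = -13 ⇒ p = 13/19, and the value is (-7)·(13/19) + 8 = 61/19.
For General C: with q = P(b1), equating U's and M's payoffs gives −6q + 7 = 13q − 5 ⇒ q = 12/19.

6/19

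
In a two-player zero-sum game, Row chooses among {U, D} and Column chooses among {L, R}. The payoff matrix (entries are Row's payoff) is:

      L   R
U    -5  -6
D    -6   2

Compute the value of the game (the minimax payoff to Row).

-46/9

Row minima: U → -6, D → -6; maximin = -6.
Column maxima: L → -5, R → 2; minimax = -5.
-6 ≠ -5, so there is no saddle point; optimal play is mixed.
Let Row play U with probability p. Expected payoff against L: (-5)p + (-6)(1−p) = p − 6; against R: (-6)p + 2(1−p) = −8p + 2.
Setting these equal: p − 6 = −8p + 2 ⇒ 9p = 8 ⇒ p = 8/9, and the value is (1)·(8/9) − 6 = -46/9.
For Column: with q = P(L), equating U's and D's payoffs gives q − 6 = −8q + 2 ⇒ q = 8/9.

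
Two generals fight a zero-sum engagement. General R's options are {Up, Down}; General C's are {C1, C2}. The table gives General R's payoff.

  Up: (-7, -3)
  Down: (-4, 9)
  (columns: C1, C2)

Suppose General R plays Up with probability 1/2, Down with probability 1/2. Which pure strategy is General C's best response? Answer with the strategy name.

C1

If General C plays C1, General R's expected payoff is (1/2)·(-7) + (1/2)·(-4) = -11/2.
If General C plays C2, General R's expected payoff is (1/2)·(-3) + (1/2)·9 = 3.
General C minimizes General R's payoff; the smallest is -11/2, so the best response is C1.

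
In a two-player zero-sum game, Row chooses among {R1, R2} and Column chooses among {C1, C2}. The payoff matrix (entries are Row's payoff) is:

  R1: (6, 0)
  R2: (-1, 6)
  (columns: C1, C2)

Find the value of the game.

Row minima: R1 → 0, R2 → -1; maximin = 0.
Column maxima: C1 → 6, C2 → 6; minimax = 6.
0 ≠ 6, so there is no saddle point; optimal play is mixed.
Let Row play R1 with probability p. Expected payoff against C1: 6p + (-1)(1−p) = 7p − 1; against C2: 0p + 6(1−p) = −6p + 6.
Setting these equal: 7p − 1 = −6p + 6 ⇒ 13p = 7 ⇒ p = 7/13, and the value is (7)·(7/13) − 1 = 36/13.
For Column: with q = P(C1), equating R1's and R2's payoffs gives 6q = −7q + 6 ⇒ q = 6/13.

36/13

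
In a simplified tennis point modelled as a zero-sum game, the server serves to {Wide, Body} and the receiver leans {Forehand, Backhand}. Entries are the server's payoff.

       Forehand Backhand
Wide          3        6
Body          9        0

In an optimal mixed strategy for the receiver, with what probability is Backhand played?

1/2

Row minima: Wide → 3, Body → 0; maximin = 3.
Column maxima: Forehand → 9, Backhand → 6; minimax = 6.
3 ≠ 6, so there is no saddle point; optimal play is mixed.
Let the server play Wide with probability p. Expected payoff against Forehand: 3p + 9(1−p) = −6p + 9; against Backhand: 6p + 0(1−p) = 6p.
Setting these equal: −6p + 9 = 6p ⇒ −12p = -9 ⇒ p = 3/4, and the value is (-6)·(3/4) + 9 = 9/2.
For the receiver: with q = P(Forehand), equating Wide's and Body's payoffs gives −3q + 6 = 9q ⇒ q = 1/2.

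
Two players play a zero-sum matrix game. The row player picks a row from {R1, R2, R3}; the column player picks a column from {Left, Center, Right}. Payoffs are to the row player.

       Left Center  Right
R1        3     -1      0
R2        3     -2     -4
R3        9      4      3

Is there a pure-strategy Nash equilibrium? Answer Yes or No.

Row minima: R1 → -1, R2 → -4, R3 → 3; maximin = 3.
Column maxima: Left → 9, Center → 4, Right → 3; minimax = 3.
maximin = minimax = 3, so a saddle point exists.

Yes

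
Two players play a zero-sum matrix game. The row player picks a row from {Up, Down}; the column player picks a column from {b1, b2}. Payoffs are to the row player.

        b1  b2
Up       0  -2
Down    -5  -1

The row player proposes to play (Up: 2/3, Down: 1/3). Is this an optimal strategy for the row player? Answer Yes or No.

Yes

Against b1 this mix gives (2/3)·0 + (1/3)·(-5) = -5/3.
Against b2 this mix gives (2/3)·(-2) + (1/3)·(-1) = -5/3.
All of the column player's active replies (b1, b2) yield -5/3, and no column does worse for the row player. The mix makes the column player indifferent and guarantees -5/3, so it is optimal.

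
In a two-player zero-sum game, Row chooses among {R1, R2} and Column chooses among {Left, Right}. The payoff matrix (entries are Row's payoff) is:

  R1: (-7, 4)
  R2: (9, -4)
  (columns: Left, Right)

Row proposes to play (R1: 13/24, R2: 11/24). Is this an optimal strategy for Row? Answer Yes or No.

Yes

Against Left this mix gives (13/24)·(-7) + (11/24)·9 = 1/3.
Against Right this mix gives (13/24)·4 + (11/24)·(-4) = 1/3.
All of Column's active replies (Left, Right) yield 1/3, and no column does worse for Row. The mix makes Column indifferent and guarantees 1/3, so it is optimal.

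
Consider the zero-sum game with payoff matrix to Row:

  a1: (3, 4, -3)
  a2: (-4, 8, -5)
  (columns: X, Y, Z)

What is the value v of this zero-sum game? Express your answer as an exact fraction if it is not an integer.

-3

Row minima: a1 → -3, a2 → -5; maximin = -3.
Column maxima: X → 3, Y → 8, Z → -3; minimax = -3.
Since maximin = minimax = -3, there is a saddle point and the value is -3.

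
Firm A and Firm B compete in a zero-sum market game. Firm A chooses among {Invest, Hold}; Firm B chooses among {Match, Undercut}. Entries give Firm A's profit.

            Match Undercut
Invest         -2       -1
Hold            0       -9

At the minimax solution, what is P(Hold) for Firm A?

1/10

Row minima: Invest → -2, Hold → -9; maximin = -2.
Column maxima: Match → 0, Undercut → -1; minimax = -1.
-2 ≠ -1, so there is no saddle point; optimal play is mixed.
Let Firm A play Invest with probability p. Expected payoff against Match: (-2)p + 0(1−p) = −2p; against Undercut: (-1)p + (-9)(1−p) = 8p − 9.
Setting these equal: −2p = 8p − 9 ⇒ −10p = -9 ⇒ p = 9/10, and the value is (-2)·(9/10) = -9/5.
For Firm B: with q = P(Match), equating Invest's and Hold's payoffs gives −q − 1 = 9q − 9 ⇒ q = 4/5.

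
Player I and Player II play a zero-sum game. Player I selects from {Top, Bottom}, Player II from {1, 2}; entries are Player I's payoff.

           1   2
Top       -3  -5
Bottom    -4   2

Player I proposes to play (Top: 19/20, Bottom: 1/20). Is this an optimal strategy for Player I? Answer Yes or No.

Against 1 this mix gives (19/20)·(-3) + (1/20)·(-4) = -61/20.
Against 2 this mix gives (19/20)·(-5) + (1/20)·2 = -93/20.
Player II will play 2, holding Player I to -93/20. Shifting weight toward the row that does better against 2 would raise this floor (the equalizing mix achieves -13/4 against both 2 and 1), so the proposed strategy is not optimal.

No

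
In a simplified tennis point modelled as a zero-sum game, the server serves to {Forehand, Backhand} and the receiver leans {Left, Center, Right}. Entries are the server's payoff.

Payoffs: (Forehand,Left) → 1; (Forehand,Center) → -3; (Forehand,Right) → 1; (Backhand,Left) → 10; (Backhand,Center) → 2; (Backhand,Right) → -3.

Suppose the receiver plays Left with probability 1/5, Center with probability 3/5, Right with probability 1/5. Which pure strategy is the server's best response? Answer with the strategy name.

Expected payoff of Forehand: (1/5)·1 + (3/5)·(-3) + (1/5)·1 = -7/5.
Expected payoff of Backhand: (1/5)·10 + (3/5)·2 + (1/5)·(-3) = 13/5.
The largest is 13/5, so the server's best response is Backhand.

Backhand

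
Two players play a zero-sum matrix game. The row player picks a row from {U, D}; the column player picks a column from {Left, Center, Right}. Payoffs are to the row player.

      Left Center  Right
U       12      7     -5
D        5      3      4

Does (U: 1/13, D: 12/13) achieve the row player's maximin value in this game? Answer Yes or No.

Against Left this mix gives (1/13)·12 + (12/13)·5 = 72/13.
Against Center this mix gives (1/13)·7 + (12/13)·3 = 43/13.
Against Right this mix gives (1/13)·(-5) + (12/13)·4 = 43/13.
All of the column player's active replies (Center, Right) yield 43/13, and no column does worse for the row player. The mix makes the column player indifferent and guarantees 43/13, so it is optimal.

Yes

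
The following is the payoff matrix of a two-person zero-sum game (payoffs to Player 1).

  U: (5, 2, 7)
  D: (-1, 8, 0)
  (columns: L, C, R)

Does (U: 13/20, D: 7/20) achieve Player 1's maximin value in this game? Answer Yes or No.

Against L this mix gives (13/20)·5 + (7/20)·(-1) = 29/10.
Against C this mix gives (13/20)·2 + (7/20)·8 = 41/10.
Against R this mix gives (13/20)·7 + (7/20)·0 = 91/20.
Player 2 will play L, holding Player 1 to 29/10. Shifting weight toward the row that does better against L would raise this floor (the equalizing mix achieves 7/2 against both L and C), so the proposed strategy is not optimal.

No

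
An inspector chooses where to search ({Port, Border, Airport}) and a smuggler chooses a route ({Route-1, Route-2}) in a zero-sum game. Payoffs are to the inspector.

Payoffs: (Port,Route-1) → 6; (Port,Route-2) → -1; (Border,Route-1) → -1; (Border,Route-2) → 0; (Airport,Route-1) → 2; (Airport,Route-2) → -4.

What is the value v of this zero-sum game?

-1/8

Row minima: Port → -1, Border → -1, Airport → -4; maximin = -1.
Column maxima: Route-1 → 6, Route-2 → 0; minimax = 0.
-1 ≠ 0, so there is no saddle point; optimal play is mixed.
Airport is strictly dominated by Port, so the inspector never plays it.
On the remaining 2×2 (Port, Border vs Route-1, Route-2):
Let the inspector play Port with probability p. Expected payoff against Route-1: 6p + (-1)(1−p) = 7p − 1; against Route-2: (-1)p + 0(1−p) = −p.
Setting these equal: 7p − 1 = −p ⇒ 8p = 1 ⇒ p = 1/8, and the value is (7)·(1/8) − 1 = -1/8.
For the smuggler: with q = P(Route-1), equating Port's and Border's payoffs gives 7q − 1 = −q ⇒ q = 1/8.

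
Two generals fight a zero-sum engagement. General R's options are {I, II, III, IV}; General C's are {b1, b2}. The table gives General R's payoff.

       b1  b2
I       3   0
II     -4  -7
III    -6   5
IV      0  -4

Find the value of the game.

15/14

Row minima: I → 0, II → -7, III → -6, IV → -4; maximin = 0.
Column maxima: b1 → 3, b2 → 5; minimax = 3.
0 ≠ 3, so there is no saddle point; optimal play is mixed.
II is strictly dominated by I, so General R never plays it.
IV is strictly dominated by I, so General R never plays it.
On the remaining 2×2 (I, III vs b1, b2):
Let General R play I with probability p. Expected payoff against b1: 3p + (-6)(1−p) = 9p − 6; against b2: 0p + 5(1−p) = −5p + 5.
Setting these equal: 9p − 6 = −5p + 5 ⇒ 14p = 11 ⇒ p = 11/14, and the value is (9)·(11/14) − 6 = 15/14.
For General C: with q = P(b1), equating I's and III's payoffs gives 3q = −11q + 5 ⇒ q = 5/14.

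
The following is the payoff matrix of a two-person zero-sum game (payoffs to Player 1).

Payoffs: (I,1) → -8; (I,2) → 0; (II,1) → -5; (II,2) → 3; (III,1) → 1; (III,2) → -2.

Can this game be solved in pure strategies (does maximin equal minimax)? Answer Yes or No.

No

Row minima: I → -8, II → -5, III → -2; maximin = -2.
Column maxima: 1 → 1, 2 → 3; minimax = 1.
-2 ≠ 1, so no pure-strategy equilibrium exists.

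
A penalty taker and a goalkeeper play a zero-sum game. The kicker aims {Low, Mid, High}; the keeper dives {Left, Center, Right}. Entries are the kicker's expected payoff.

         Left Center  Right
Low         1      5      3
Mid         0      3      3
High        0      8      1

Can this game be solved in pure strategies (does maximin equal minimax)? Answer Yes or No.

Yes

Row minima: Low → 1, Mid → 0, High → 0; maximin = 1.
Column maxima: Left → 1, Center → 8, Right → 3; minimax = 1.
maximin = minimax = 1, so a saddle point exists.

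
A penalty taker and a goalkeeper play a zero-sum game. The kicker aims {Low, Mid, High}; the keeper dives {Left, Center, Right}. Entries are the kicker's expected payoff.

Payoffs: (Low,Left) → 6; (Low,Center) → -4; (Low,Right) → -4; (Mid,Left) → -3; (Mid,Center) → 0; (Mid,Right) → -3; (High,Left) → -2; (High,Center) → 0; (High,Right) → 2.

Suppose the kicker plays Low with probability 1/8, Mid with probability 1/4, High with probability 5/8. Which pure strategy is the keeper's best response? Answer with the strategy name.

If the keeper plays Left, the kicker's expected payoff is (1/8)·6 + (1/4)·(-3) + (5/8)·(-2) = -5/4.
If the keeper plays Center, the kicker's expected payoff is (1/8)·(-4) + (1/4)·0 + (5/8)·0 = -1/2.
If the keeper plays Right, the kicker's expected payoff is (1/8)·(-4) + (1/4)·(-3) + (5/8)·2 = 0.
The keeper minimizes the kicker's payoff; the smallest is -5/4, so the best response is Left.

Left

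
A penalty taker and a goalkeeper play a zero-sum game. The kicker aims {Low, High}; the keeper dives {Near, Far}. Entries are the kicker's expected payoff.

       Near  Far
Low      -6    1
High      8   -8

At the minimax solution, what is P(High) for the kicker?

Row minima: Low → -6, High → -8; maximin = -6.
Column maxima: Near → 8, Far → 1; minimax = 1.
-6 ≠ 1, so there is no saddle point; optimal play is mixed.
Let the kicker play Low with probability p. Expected payoff against Near: (-6)p + 8(1−p) = −14p + 8; against Far: 1p + (-8)(1−p) = 9p − 8.
Setting these equal: −14p + 8 = 9p − 8 ⇒ −23p = -16 ⇒ p = 16/23, and the value is (-14)·(16/23) + 8 = -40/23.
For the keeper: with q = P(Near), equating Low's and High's payoffs gives −7q + 1 = 16q − 8 ⇒ q = 9/23.

7/23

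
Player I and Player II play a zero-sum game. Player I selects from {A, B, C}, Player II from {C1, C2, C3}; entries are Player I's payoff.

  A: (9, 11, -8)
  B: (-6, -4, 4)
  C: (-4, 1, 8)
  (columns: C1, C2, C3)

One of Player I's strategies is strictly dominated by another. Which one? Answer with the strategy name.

B

C gives a strictly higher payoff than B against every column: -4 > -6, 1 > -4, 8 > 4.
So B is strictly dominated and Player I never plays it.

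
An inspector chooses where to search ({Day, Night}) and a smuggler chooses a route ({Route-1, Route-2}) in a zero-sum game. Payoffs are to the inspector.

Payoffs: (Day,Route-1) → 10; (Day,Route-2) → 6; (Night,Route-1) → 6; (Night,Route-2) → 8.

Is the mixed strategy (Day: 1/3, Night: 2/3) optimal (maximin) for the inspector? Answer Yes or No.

Against Route-1 this mix gives (1/3)·10 + (2/3)·6 = 22/3.
Against Route-2 this mix gives (1/3)·6 + (2/3)·8 = 22/3.
All of the smuggler's active replies (Route-1, Route-2) yield 22/3, and no column does worse for the inspector. The mix makes the smuggler indifferent and guarantees 22/3, so it is optimal.

Yes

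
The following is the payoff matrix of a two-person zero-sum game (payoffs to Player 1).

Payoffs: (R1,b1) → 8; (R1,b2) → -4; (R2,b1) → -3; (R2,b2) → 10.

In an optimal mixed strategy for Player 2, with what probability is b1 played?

14/25

Row minima: R1 → -4, R2 → -3; maximin = -3.
Column maxima: b1 → 8, b2 → 10; minimax = 8.
-3 ≠ 8, so there is no saddle point; optimal play is mixed.
Let Player 1 play R1 with probability p. Expected payoff against b1: 8p + (-3)(1−p) = 11p − 3; against b2: (-4)p + 10(1−p) = −14p + 10.
Setting these equal: 11p − 3 = −14p + 10 ⇒ 25p = 13 ⇒ p = 13/25, and the value is (11)·(13/25) − 3 = 68/25.
For Player 2: with q = P(b1), equating R1's and R2's payoffs gives 12q − 4 = −13q + 10 ⇒ q = 14/25.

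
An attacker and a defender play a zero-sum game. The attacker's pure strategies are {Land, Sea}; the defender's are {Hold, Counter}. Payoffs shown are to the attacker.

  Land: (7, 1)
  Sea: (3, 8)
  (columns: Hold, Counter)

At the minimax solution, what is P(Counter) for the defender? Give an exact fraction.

Row minima: Land → 1, Sea → 3; maximin = 3.
Column maxima: Hold → 7, Counter → 8; minimax = 7.
3 ≠ 7, so there is no saddle point; optimal play is mixed.
Let the attacker play Land with probability p. Expected payoff against Hold: 7p + 3(1−p) = 4p + 3; against Counter: 1p + 8(1−p) = −7p + 8.
Setting these equal: 4p + 3 = −7p + 8 ⇒ 11p = 5 ⇒ p = 5/11, and the value is (4)·(5/11) + 3 = 53/11.
For the defender: with q = P(Hold), equating Land's and Sea's payoffs gives 6q + 1 = −5q + 8 ⇒ q = 7/11.

4/11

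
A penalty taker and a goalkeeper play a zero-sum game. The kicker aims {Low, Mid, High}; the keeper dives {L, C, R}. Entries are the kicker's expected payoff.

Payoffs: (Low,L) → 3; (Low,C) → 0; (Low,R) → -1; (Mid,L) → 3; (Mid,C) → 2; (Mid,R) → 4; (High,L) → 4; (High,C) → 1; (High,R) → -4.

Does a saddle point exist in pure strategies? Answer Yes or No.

Row minima: Low → -1, Mid → 2, High → -4; maximin = 2.
Column maxima: L → 4, C → 2, R → 4; minimax = 2.
maximin = minimax = 2, so a saddle point exists.

Yes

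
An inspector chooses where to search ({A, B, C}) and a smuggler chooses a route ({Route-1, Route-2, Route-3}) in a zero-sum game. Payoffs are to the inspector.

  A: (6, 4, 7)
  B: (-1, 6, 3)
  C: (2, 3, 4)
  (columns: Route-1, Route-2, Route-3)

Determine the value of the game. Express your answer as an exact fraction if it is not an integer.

40/9

Row minima: A → 4, B → -1, C → 2; maximin = 4.
Column maxima: Route-1 → 6, Route-2 → 6, Route-3 → 7; minimax = 6.
4 ≠ 6, so there is no saddle point; optimal play is mixed.
C is strictly dominated by A, so the inspector never plays it.
Route-3 is strictly dominated by Route-1 (it gives the inspector strictly more in every row), so the smuggler never plays it.
On the remaining 2×2 (A, B vs Route-1, Route-2):
Let the inspector play A with probability p. Expected payoff against Route-1: 6p + (-1)(1−p) = 7p − 1; against Route-2: 4p + 6(1−p) = −2p + 6.
Setting these equal: 7p − 1 = −2p + 6 ⇒ 9p = 7 ⇒ p = 7/9, and the value is (7)·(7/9) − 1 = 40/9.
For the smuggler: with q = P(Route-1), equating A's and B's payoffs gives 2q + 4 = −7q + 6 ⇒ q = 2/9.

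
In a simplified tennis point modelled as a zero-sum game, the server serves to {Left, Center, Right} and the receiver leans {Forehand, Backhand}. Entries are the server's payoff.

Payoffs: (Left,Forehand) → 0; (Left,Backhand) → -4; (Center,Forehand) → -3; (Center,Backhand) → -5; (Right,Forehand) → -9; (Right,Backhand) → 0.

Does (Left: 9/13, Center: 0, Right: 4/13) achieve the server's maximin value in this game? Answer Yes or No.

Against Forehand this mix gives (9/13)·0 + (4/13)·(-9) = -36/13.
Against Backhand this mix gives (9/13)·(-4) + (4/13)·0 = -36/13.
All of the receiver's active replies (Forehand, Backhand) yield -36/13, and no column does worse for the server. The mix makes the receiver indifferent and guarantees -36/13, so it is optimal.

Yes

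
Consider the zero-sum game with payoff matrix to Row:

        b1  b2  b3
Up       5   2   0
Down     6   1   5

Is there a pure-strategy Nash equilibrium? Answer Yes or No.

Row minima: Up → 0, Down → 1; maximin = 1.
Column maxima: b1 → 6, b2 → 2, b3 → 5; minimax = 2.
1 ≠ 2, so no pure-strategy equilibrium exists.

No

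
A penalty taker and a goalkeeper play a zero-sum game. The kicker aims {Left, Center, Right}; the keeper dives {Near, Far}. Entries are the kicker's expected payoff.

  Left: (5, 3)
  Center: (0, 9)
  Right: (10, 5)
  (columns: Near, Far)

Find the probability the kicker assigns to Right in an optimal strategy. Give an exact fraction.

Row minima: Left → 3, Center → 0, Right → 5; maximin = 5.
Column maxima: Near → 10, Far → 9; minimax = 9.
5 ≠ 9, so there is no saddle point; optimal play is mixed.
Left is strictly dominated by Right, so the kicker never plays it.
On the remaining 2×2 (Center, Right vs Near, Far):
Let the kicker play Center with probability p. Expected payoff against Near: 0p + 10(1−p) = −10p + 10; against Far: 9p + 5(1−p) = 4p + 5.
Setting these equal: −10p + 10 = 4p + 5 ⇒ −14p = -5 ⇒ p = 5/14, and the value is (-10)·(5/14) + 10 = 45/7.
For the keeper: with q = P(Near), equating Center's and Right's payoffs gives −9q + 9 = 5q + 5 ⇒ q = 2/7.

9/14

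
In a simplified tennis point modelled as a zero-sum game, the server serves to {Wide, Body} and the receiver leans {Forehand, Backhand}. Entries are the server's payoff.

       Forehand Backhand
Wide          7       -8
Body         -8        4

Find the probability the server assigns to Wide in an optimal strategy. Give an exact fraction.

Row minima: Wide → -8, Body → -8; maximin = -8.
Column maxima: Forehand → 7, Backhand → 4; minimax = 4.
-8 ≠ 4, so there is no saddle point; optimal play is mixed.
Let the server play Wide with probability p. Expected payoff against Forehand: 7p + (-8)(1−p) = 15p − 8; against Backhand: (-8)p + 4(1−p) = −12p + 4.
Setting these equal: 15p − 8 = −12p + 4 ⇒ 27p = 12 ⇒ p = 4/9, and the value is (15)·(4/9) − 8 = -4/3.
For the receiver: with q = P(Forehand), equating Wide's and Body's payoffs gives 15q − 8 = −12q + 4 ⇒ q = 4/9.

4/9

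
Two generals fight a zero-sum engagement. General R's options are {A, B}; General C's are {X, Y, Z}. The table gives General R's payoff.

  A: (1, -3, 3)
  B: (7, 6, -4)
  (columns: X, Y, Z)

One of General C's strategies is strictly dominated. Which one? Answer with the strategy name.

Y holds General R's payoff strictly below X in every row: -3 < 1, 6 < 7.
So X is strictly dominated for General C.

X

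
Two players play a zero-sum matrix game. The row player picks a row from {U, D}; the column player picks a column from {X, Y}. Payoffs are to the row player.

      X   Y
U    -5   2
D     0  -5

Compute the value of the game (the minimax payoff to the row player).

Row minima: U → -5, D → -5; maximin = -5.
Column maxima: X → 0, Y → 2; minimax = 0.
-5 ≠ 0, so there is no saddle point; optimal play is mixed.
Let the row player play U with probability p. Expected payoff against X: (-5)p + 0(1−p) = −5p; against Y: 2p + (-5)(1−p) = 7p − 5.
Setting these equal: −5p = 7p − 5 ⇒ −12p = -5 ⇒ p = 5/12, and the value is (-5)·(5/12) = -25/12.
For the column player: with q = P(X), equating U's and D's payoffs gives −7q + 2 = 5q − 5 ⇒ q = 7/12.

-25/12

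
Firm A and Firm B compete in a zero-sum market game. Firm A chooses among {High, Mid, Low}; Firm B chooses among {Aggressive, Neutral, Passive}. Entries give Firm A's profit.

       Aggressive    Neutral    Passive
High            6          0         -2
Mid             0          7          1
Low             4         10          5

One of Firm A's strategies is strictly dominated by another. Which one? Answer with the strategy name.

Low gives a strictly higher payoff than Mid against every column: 4 > 0, 10 > 7, 5 > 1.
So Mid is strictly dominated and Firm A never plays it.

Mid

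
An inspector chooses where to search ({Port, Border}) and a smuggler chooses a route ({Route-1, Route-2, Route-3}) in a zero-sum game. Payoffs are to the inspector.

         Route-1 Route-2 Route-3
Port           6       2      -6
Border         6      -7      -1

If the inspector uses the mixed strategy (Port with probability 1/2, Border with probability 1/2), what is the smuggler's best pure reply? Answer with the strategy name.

Route-3

If the smuggler plays Route-1, the inspector's expected payoff is (1/2)·6 + (1/2)·6 = 6.
If the smuggler plays Route-2, the inspector's expected payoff is (1/2)·2 + (1/2)·(-7) = -5/2.
If the smuggler plays Route-3, the inspector's expected payoff is (1/2)·(-6) + (1/2)·(-1) = -7/2.
The smuggler minimizes the inspector's payoff; the smallest is -7/2, so the best response is Route-3.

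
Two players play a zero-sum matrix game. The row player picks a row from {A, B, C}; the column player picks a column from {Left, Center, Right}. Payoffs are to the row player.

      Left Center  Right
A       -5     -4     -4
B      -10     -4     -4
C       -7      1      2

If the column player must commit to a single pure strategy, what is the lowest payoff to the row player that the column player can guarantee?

Column maxima: Left → -5, Center → 1, Right → 2.
The smallest of these is -5.

-5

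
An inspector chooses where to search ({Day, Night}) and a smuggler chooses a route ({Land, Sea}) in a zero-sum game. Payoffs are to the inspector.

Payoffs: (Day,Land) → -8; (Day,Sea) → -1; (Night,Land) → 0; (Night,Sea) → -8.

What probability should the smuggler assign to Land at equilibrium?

Row minima: Day → -8, Night → -8; maximin = -8.
Column maxima: Land → 0, Sea → -1; minimax = -1.
-8 ≠ -1, so there is no saddle point; optimal play is mixed.
Let the inspector play Day with probability p. Expected payoff against Land: (-8)p + 0(1−p) = −8p; against Sea: (-1)p + (-8)(1−p) = 7p − 8.
Setting these equal: −8p = 7p − 8 ⇒ −15p = -8 ⇒ p = 8/15, and the value is (-8)·(8/15) = -64/15.
For the smuggler: with q = P(Land), equating Day's and Night's payoffs gives −7q − 1 = 8q − 8 ⇒ q = 7/15.

7/15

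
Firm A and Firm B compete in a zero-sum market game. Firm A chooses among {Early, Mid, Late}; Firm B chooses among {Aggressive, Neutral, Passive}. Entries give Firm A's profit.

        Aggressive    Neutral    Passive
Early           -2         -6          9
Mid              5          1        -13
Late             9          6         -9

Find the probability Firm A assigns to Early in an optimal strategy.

1/2

Row minima: Early → -6, Mid → -13, Late → -9; maximin = -6.
Column maxima: Aggressive → 9, Neutral → 6, Passive → 9; minimax = 6.
-6 ≠ 6, so there is no saddle point; optimal play is mixed.
Mid is strictly dominated by Late, so Firm A never plays it.
Aggressive is strictly dominated by Neutral (it gives Firm A strictly more in every row), so Firm B never plays it.
On the remaining 2×2 (Early, Late vs Neutral, Passive):
Let Firm A play Early with probability p. Expected payoff against Neutral: (-6)p + 6(1−p) = −12p + 6; against Passive: 9p + (-9)(1−p) = 18p − 9.
Setting these equal: −12p + 6 = 18p − 9 ⇒ −30p = -15 ⇒ p = 1/2, and the value is (-12)·(1/2) + 6 = 0.
For Firm B: with q = P(Neutral), equating Early's and Late's payoffs gives −15q + 9 = 15q − 9 ⇒ q = 3/5.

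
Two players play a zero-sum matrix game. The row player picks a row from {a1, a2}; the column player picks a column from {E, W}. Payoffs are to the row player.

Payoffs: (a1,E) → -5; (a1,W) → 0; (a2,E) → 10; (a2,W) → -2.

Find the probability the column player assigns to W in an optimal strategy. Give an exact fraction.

Row minima: a1 → -5, a2 → -2; maximin = -2.
Column maxima: E → 10, W → 0; minimax = 0.
-2 ≠ 0, so there is no saddle point; optimal play is mixed.
Let the row player play a1 with probability p. Expected payoff against E: (-5)p + 10(1−p) = −15p + 10; against W: 0p + (-2)(1−p) = 2p − 2.
Setting these equal: −15p + 10 = 2p − 2 ⇒ −17p = -12 ⇒ p = 12/17, and the value is (-15)·(12/17) + 10 = -10/17.
For the column player: with q = P(E), equating a1's and a2's payoffs gives −5q = 12q − 2 ⇒ q = 2/17.

15/17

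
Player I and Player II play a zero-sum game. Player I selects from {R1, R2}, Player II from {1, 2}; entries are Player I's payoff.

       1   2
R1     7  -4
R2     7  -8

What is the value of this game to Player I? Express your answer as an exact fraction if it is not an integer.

-4

Row minima: R1 → -4, R2 → -8; maximin = -4.
Column maxima: 1 → 7, 2 → -4; minimax = -4.
Since maximin = minimax = -4, there is a saddle point and the value is -4.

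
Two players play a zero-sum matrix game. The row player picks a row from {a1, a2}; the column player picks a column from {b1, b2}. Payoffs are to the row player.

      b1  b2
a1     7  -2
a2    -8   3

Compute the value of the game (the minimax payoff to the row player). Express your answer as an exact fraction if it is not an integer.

Row minima: a1 → -2, a2 → -8; maximin = -2.
Column maxima: b1 → 7, b2 → 3; minimax = 3.
-2 ≠ 3, so there is no saddle point; optimal play is mixed.
Let the row player play a1 with probability p. Expected payoff against b1: 7p + (-8)(1−p) = 15p − 8; against b2: (-2)p + 3(1−p) = −5p + 3.
Setting these equal: 15p − 8 = −5p + 3 ⇒ 20p = 11 ⇒ p = 11/20, and the value is (15)·(11/20) − 8 = 1/4.
For the column player: with q = P(b1), equating a1's and a2's payoffs gives 9q − 2 = −11q + 3 ⇒ q = 1/4.

1/4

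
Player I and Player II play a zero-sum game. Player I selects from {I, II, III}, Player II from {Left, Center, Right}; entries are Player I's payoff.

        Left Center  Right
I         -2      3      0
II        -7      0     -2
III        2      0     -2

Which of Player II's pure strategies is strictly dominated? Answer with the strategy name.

Right holds Player I's payoff strictly below Center in every row: 0 < 3, -2 < 0, -2 < 0.
So Center is strictly dominated for Player II.

Center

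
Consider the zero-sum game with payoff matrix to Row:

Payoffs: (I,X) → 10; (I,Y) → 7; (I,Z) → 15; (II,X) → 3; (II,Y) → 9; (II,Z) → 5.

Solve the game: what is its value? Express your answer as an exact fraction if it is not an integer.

Row minima: I → 7, II → 3; maximin = 7.
Column maxima: X → 10, Y → 9, Z → 15; minimax = 9.
7 ≠ 9, so there is no saddle point; optimal play is mixed.
Z is strictly dominated by X (it gives Row strictly more in every row), so Column never plays it.
On the remaining 2×2 (I, II vs X, Y):
Let Row play I with probability p. Expected payoff against X: 10p + 3(1−p) = 7p + 3; against Y: 7p + 9(1−p) = −2p + 9.
Setting these equal: 7p + 3 = −2p + 9 ⇒ 9p = 6 ⇒ p = 2/3, and the value is (7)·(2/3) + 3 = 23/3.
For Column: with q = P(X), equating I's and II's payoffs gives 3q + 7 = −6q + 9 ⇒ q = 2/9.

23/3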